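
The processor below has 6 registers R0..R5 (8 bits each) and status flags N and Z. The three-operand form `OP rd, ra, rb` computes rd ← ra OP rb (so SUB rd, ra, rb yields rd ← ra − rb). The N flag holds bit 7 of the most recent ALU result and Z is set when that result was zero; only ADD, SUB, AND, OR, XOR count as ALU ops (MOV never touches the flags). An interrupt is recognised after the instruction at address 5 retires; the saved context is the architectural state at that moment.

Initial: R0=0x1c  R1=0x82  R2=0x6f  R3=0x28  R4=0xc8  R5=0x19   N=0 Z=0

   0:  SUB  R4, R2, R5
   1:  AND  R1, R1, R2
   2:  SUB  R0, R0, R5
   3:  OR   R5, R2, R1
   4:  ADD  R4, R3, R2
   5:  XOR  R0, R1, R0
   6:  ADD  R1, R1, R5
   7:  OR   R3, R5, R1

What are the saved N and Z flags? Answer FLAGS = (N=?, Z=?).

FLAGS = (N=0, Z=0)

after  0: R0=0x1c R1=0x82 R2=0x6f R3=0x28 R4=0x56 R5=0x19  N=0 Z=0
after  1: R0=0x1c R1=0x02 R2=0x6f R3=0x28 R4=0x56 R5=0x19  N=0 Z=0
after  2: R0=0x03 R1=0x02 R2=0x6f R3=0x28 R4=0x56 R5=0x19  N=0 Z=0
after  3: R0=0x03 R1=0x02 R2=0x6f R3=0x28 R4=0x56 R5=0x6f  N=0 Z=0
after  4: R0=0x03 R1=0x02 R2=0x6f R3=0x28 R4=0x97 R5=0x6f  N=1 Z=0
after  5: R0=0x01 R1=0x02 R2=0x6f R3=0x28 R4=0x97 R5=0x6f  N=0 Z=0
-- IRQ taken; context saved, return-PC = 6 --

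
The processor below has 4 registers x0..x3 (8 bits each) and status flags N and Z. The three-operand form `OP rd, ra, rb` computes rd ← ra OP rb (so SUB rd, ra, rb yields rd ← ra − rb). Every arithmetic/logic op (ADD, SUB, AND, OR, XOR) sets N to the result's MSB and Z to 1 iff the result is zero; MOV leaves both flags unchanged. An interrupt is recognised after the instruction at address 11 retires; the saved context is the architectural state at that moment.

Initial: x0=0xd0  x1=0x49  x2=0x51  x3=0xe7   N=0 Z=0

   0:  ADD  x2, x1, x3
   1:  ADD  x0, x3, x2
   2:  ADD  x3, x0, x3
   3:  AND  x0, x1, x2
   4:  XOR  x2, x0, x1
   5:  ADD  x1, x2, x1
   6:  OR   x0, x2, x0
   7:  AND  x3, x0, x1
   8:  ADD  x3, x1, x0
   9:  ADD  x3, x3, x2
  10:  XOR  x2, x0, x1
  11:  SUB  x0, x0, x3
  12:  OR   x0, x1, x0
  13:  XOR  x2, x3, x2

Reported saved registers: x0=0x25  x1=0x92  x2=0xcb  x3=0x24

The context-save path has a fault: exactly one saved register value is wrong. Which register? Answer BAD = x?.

after  0: x0=0xd0 x1=0x49 x2=0x30 x3=0xe7  N=0 Z=0
after  1: x0=0x17 x1=0x49 x2=0x30 x3=0xe7  N=0 Z=0
after  2: x0=0x17 x1=0x49 x2=0x30 x3=0xfe  N=1 Z=0
after  3: x0=0x00 x1=0x49 x2=0x30 x3=0xfe  N=0 Z=1
after  4: x0=0x00 x1=0x49 x2=0x49 x3=0xfe  N=0 Z=0
after  5: x0=0x00 x1=0x92 x2=0x49 x3=0xfe  N=1 Z=0
after  6: x0=0x49 x1=0x92 x2=0x49 x3=0xfe  N=0 Z=0
after  7: x0=0x49 x1=0x92 x2=0x49 x3=0x00  N=0 Z=1
after  8: x0=0x49 x1=0x92 x2=0x49 x3=0xdb  N=1 Z=0
after  9: x0=0x49 x1=0x92 x2=0x49 x3=0x24  N=0 Z=0
after 10: x0=0x49 x1=0x92 x2=0xdb x3=0x24  N=1 Z=0
after 11: x0=0x25 x1=0x92 x2=0xdb x3=0x24  N=0 Z=0
-- IRQ taken; context saved, return-PC = 12 --
mismatch: x2: reported 0xcb vs actual 0xdb

BAD = x2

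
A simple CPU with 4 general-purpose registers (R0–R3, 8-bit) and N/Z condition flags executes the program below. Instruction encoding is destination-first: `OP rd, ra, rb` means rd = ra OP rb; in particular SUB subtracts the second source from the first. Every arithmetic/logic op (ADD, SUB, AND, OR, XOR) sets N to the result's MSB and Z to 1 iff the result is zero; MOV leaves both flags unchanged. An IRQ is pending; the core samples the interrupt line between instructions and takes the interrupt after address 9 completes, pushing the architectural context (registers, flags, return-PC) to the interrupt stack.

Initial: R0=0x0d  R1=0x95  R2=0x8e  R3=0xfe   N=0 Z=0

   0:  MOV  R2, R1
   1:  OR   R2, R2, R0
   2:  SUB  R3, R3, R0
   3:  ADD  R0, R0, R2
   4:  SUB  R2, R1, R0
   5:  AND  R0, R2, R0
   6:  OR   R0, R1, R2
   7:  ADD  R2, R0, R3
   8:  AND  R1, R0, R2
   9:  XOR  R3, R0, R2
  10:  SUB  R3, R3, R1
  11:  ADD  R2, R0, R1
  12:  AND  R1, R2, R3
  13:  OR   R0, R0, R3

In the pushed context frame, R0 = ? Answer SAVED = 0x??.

SAVED = 0xff

after  0: R0=0x0d R1=0x95 R2=0x95 R3=0xfe  N=0 Z=0
after  1: R0=0x0d R1=0x95 R2=0x9d R3=0xfe  N=1 Z=0
after  2: R0=0x0d R1=0x95 R2=0x9d R3=0xf1  N=1 Z=0
after  3: R0=0xaa R1=0x95 R2=0x9d R3=0xf1  N=1 Z=0
after  4: R0=0xaa R1=0x95 R2=0xeb R3=0xf1  N=1 Z=0
after  5: R0=0xaa R1=0x95 R2=0xeb R3=0xf1  N=1 Z=0
after  6: R0=0xff R1=0x95 R2=0xeb R3=0xf1  N=1 Z=0
after  7: R0=0xff R1=0x95 R2=0xf0 R3=0xf1  N=1 Z=0
after  8: R0=0xff R1=0xf0 R2=0xf0 R3=0xf1  N=1 Z=0
after  9: R0=0xff R1=0xf0 R2=0xf0 R3=0x0f  N=0 Z=0
-- IRQ taken; context saved, return-PC = 10 --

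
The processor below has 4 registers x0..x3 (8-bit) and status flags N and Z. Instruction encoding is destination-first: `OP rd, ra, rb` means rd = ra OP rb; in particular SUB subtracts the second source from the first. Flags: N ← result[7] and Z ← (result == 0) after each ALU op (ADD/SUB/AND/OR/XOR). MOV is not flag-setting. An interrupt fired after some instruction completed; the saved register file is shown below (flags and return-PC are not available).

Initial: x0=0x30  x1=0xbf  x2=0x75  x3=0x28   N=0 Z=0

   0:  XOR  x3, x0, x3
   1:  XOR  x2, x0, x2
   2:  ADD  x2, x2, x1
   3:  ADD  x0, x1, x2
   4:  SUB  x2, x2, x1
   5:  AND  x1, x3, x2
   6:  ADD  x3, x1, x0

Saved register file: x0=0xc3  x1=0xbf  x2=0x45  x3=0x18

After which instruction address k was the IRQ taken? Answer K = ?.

after  0: x0=0x30 x1=0xbf x2=0x75 x3=0x18  N=0 Z=0
after  1: x0=0x30 x1=0xbf x2=0x45 x3=0x18  N=0 Z=0
after  2: x0=0x30 x1=0xbf x2=0x04 x3=0x18  N=0 Z=0
after  3: x0=0xc3 x1=0xbf x2=0x04 x3=0x18  N=1 Z=0
after  4: x0=0xc3 x1=0xbf x2=0x45 x3=0x18  N=0 Z=0
-- IRQ taken; context saved, return-PC = 5 --

K = 4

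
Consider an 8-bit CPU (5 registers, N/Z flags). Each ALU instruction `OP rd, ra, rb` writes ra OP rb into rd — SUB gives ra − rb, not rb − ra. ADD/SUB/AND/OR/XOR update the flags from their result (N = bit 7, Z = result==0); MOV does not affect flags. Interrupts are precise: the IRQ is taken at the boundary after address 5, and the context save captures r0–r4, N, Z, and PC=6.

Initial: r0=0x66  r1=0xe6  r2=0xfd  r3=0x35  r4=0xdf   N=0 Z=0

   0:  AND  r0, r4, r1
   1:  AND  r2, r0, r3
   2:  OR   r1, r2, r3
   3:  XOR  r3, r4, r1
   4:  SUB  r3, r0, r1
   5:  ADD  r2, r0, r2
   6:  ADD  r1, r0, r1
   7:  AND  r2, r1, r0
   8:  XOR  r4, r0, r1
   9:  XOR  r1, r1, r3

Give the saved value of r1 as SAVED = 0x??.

after  0: r0=0xc6 r1=0xe6 r2=0xfd r3=0x35 r4=0xdf  N=1 Z=0
after  1: r0=0xc6 r1=0xe6 r2=0x04 r3=0x35 r4=0xdf  N=0 Z=0
after  2: r0=0xc6 r1=0x35 r2=0x04 r3=0x35 r4=0xdf  N=0 Z=0
after  3: r0=0xc6 r1=0x35 r2=0x04 r3=0xea r4=0xdf  N=1 Z=0
after  4: r0=0xc6 r1=0x35 r2=0x04 r3=0x91 r4=0xdf  N=1 Z=0
after  5: r0=0xc6 r1=0x35 r2=0xca r3=0x91 r4=0xdf  N=1 Z=0
-- IRQ taken; context saved, return-PC = 6 --

SAVED = 0x35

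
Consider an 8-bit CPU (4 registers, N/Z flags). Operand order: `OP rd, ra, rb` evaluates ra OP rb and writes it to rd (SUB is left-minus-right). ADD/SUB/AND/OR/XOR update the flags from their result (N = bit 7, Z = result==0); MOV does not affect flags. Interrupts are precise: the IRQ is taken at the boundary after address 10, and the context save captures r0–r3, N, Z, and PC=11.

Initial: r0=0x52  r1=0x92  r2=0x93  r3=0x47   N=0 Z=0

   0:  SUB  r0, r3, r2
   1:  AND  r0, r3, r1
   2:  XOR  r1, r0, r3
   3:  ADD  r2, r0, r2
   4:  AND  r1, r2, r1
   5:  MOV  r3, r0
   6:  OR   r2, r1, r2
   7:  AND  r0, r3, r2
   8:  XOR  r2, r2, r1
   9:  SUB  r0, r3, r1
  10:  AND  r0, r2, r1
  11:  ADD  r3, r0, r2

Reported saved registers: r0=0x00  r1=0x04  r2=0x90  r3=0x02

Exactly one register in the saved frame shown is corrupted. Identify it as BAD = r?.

after  0: r0=0xb4 r1=0x92 r2=0x93 r3=0x47  N=1 Z=0
after  1: r0=0x02 r1=0x92 r2=0x93 r3=0x47  N=0 Z=0
after  2: r0=0x02 r1=0x45 r2=0x93 r3=0x47  N=0 Z=0
after  3: r0=0x02 r1=0x45 r2=0x95 r3=0x47  N=1 Z=0
after  4: r0=0x02 r1=0x05 r2=0x95 r3=0x47  N=0 Z=0
after  5: r0=0x02 r1=0x05 r2=0x95 r3=0x02  N=0 Z=0
after  6: r0=0x02 r1=0x05 r2=0x95 r3=0x02  N=1 Z=0
after  7: r0=0x00 r1=0x05 r2=0x95 r3=0x02  N=0 Z=1
after  8: r0=0x00 r1=0x05 r2=0x90 r3=0x02  N=1 Z=0
after  9: r0=0xfd r1=0x05 r2=0x90 r3=0x02  N=1 Z=0
after 10: r0=0x00 r1=0x05 r2=0x90 r3=0x02  N=0 Z=1
-- IRQ taken; context saved, return-PC = 11 --
mismatch: r1: reported 0x04 vs actual 0x05

BAD = r1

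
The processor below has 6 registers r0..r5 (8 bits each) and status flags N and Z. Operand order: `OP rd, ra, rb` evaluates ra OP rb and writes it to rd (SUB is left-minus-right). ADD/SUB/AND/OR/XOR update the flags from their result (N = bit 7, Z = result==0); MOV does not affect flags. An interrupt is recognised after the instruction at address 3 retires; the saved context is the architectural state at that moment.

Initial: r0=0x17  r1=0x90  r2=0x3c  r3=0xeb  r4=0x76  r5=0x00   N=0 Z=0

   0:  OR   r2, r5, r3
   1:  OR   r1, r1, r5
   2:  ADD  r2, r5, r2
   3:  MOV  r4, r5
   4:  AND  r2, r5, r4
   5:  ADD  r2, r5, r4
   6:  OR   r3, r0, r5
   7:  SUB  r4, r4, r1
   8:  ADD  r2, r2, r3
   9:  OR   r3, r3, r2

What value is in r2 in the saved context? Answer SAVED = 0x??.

SAVED = 0xeb

after  0: r0=0x17 r1=0x90 r2=0xeb r3=0xeb r4=0x76 r5=0x00  N=1 Z=0
after  1: r0=0x17 r1=0x90 r2=0xeb r3=0xeb r4=0x76 r5=0x00  N=1 Z=0
after  2: r0=0x17 r1=0x90 r2=0xeb r3=0xeb r4=0x76 r5=0x00  N=1 Z=0
after  3: r0=0x17 r1=0x90 r2=0xeb r3=0xeb r4=0x00 r5=0x00  N=1 Z=0
-- IRQ taken; context saved, return-PC = 4 --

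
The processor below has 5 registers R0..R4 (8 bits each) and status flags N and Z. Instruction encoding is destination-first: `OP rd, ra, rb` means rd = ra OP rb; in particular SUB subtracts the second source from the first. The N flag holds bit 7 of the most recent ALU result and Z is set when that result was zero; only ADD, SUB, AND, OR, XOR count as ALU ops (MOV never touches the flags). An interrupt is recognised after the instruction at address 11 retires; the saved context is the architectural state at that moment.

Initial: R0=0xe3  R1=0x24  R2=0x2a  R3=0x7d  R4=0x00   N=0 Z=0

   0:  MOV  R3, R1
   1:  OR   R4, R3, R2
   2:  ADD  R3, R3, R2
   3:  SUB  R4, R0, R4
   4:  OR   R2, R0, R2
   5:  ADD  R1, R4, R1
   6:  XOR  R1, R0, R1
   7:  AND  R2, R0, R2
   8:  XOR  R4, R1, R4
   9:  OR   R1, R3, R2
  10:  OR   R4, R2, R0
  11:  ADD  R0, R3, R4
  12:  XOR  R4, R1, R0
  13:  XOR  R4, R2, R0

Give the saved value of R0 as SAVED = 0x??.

SAVED = 0x31

after  0: R0=0xe3 R1=0x24 R2=0x2a R3=0x24 R4=0x00  N=0 Z=0
after  1: R0=0xe3 R1=0x24 R2=0x2a R3=0x24 R4=0x2e  N=0 Z=0
after  2: R0=0xe3 R1=0x24 R2=0x2a R3=0x4e R4=0x2e  N=0 Z=0
after  3: R0=0xe3 R1=0x24 R2=0x2a R3=0x4e R4=0xb5  N=1 Z=0
after  4: R0=0xe3 R1=0x24 R2=0xeb R3=0x4e R4=0xb5  N=1 Z=0
after  5: R0=0xe3 R1=0xd9 R2=0xeb R3=0x4e R4=0xb5  N=1 Z=0
after  6: R0=0xe3 R1=0x3a R2=0xeb R3=0x4e R4=0xb5  N=0 Z=0
after  7: R0=0xe3 R1=0x3a R2=0xe3 R3=0x4e R4=0xb5  N=1 Z=0
after  8: R0=0xe3 R1=0x3a R2=0xe3 R3=0x4e R4=0x8f  N=1 Z=0
after  9: R0=0xe3 R1=0xef R2=0xe3 R3=0x4e R4=0x8f  N=1 Z=0
after 10: R0=0xe3 R1=0xef R2=0xe3 R3=0x4e R4=0xe3  N=1 Z=0
after 11: R0=0x31 R1=0xef R2=0xe3 R3=0x4e R4=0xe3  N=0 Z=0
-- IRQ taken; context saved, return-PC = 12 --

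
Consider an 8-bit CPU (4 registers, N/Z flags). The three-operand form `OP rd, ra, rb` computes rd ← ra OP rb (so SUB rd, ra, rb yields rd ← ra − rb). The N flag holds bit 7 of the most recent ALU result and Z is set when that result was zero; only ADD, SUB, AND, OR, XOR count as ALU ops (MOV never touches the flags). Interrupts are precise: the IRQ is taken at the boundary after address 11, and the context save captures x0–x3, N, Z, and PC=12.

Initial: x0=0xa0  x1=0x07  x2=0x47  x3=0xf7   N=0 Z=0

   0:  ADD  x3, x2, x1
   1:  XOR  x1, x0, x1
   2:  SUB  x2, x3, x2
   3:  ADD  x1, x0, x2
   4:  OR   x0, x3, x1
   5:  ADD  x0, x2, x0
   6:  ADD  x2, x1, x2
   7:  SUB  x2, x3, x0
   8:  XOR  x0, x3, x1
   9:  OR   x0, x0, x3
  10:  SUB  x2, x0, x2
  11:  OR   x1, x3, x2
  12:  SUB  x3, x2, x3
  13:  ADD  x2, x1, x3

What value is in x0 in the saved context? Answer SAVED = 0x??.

after  0: x0=0xa0 x1=0x07 x2=0x47 x3=0x4e  N=0 Z=0
after  1: x0=0xa0 x1=0xa7 x2=0x47 x3=0x4e  N=1 Z=0
after  2: x0=0xa0 x1=0xa7 x2=0x07 x3=0x4e  N=0 Z=0
after  3: x0=0xa0 x1=0xa7 x2=0x07 x3=0x4e  N=1 Z=0
after  4: x0=0xef x1=0xa7 x2=0x07 x3=0x4e  N=1 Z=0
after  5: x0=0xf6 x1=0xa7 x2=0x07 x3=0x4e  N=1 Z=0
after  6: x0=0xf6 x1=0xa7 x2=0xae x3=0x4e  N=1 Z=0
after  7: x0=0xf6 x1=0xa7 x2=0x58 x3=0x4e  N=0 Z=0
after  8: x0=0xe9 x1=0xa7 x2=0x58 x3=0x4e  N=1 Z=0
after  9: x0=0xef x1=0xa7 x2=0x58 x3=0x4e  N=1 Z=0
after 10: x0=0xef x1=0xa7 x2=0x97 x3=0x4e  N=1 Z=0
after 11: x0=0xef x1=0xdf x2=0x97 x3=0x4e  N=1 Z=0
-- IRQ taken; context saved, return-PC = 12 --

SAVED = 0xef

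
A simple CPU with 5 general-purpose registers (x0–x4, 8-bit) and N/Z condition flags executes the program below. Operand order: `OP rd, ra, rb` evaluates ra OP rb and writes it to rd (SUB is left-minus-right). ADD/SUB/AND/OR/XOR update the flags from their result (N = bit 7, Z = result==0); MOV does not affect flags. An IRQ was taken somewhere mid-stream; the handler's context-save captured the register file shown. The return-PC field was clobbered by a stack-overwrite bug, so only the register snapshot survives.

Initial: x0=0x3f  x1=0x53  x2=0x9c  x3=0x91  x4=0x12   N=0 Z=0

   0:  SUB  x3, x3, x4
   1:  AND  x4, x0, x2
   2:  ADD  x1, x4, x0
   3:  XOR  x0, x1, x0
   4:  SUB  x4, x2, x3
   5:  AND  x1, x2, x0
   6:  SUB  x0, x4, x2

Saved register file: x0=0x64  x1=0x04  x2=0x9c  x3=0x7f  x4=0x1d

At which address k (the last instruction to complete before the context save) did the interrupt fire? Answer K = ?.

after  0: x0=0x3f x1=0x53 x2=0x9c x3=0x7f x4=0x12  N=0 Z=0
after  1: x0=0x3f x1=0x53 x2=0x9c x3=0x7f x4=0x1c  N=0 Z=0
after  2: x0=0x3f x1=0x5b x2=0x9c x3=0x7f x4=0x1c  N=0 Z=0
after  3: x0=0x64 x1=0x5b x2=0x9c x3=0x7f x4=0x1c  N=0 Z=0
after  4: x0=0x64 x1=0x5b x2=0x9c x3=0x7f x4=0x1d  N=0 Z=0
after  5: x0=0x64 x1=0x04 x2=0x9c x3=0x7f x4=0x1d  N=0 Z=0
-- IRQ taken; context saved, return-PC = 6 --

K = 5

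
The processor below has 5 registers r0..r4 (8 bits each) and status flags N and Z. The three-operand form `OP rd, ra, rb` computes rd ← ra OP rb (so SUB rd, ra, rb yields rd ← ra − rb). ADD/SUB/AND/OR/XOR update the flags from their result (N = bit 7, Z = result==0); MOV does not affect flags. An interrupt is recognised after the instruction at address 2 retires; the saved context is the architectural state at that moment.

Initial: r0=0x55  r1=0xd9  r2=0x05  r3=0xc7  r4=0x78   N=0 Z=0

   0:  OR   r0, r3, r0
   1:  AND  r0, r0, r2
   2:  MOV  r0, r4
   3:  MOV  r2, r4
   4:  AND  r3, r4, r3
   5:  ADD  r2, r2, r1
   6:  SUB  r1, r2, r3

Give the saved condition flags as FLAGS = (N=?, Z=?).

after  0: r0=0xd7 r1=0xd9 r2=0x05 r3=0xc7 r4=0x78  N=1 Z=0
after  1: r0=0x05 r1=0xd9 r2=0x05 r3=0xc7 r4=0x78  N=0 Z=0
after  2: r0=0x78 r1=0xd9 r2=0x05 r3=0xc7 r4=0x78  N=0 Z=0
-- IRQ taken; context saved, return-PC = 3 --

FLAGS = (N=0, Z=0)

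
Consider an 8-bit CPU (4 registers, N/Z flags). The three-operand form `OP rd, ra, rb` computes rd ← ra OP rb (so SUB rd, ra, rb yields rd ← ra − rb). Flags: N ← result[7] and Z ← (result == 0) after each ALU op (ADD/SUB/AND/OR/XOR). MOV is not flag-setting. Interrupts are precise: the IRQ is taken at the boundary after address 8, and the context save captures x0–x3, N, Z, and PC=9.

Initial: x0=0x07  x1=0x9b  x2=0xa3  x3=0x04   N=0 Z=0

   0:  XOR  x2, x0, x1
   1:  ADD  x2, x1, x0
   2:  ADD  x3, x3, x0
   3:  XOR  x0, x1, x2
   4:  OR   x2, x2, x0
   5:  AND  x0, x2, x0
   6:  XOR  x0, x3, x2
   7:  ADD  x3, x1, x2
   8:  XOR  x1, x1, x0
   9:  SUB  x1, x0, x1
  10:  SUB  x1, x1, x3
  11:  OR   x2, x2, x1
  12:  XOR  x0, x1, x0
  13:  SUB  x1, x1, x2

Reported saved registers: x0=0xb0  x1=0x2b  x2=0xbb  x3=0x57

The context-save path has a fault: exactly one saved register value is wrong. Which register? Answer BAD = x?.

after  0: x0=0x07 x1=0x9b x2=0x9c x3=0x04  N=1 Z=0
after  1: x0=0x07 x1=0x9b x2=0xa2 x3=0x04  N=1 Z=0
after  2: x0=0x07 x1=0x9b x2=0xa2 x3=0x0b  N=0 Z=0
after  3: x0=0x39 x1=0x9b x2=0xa2 x3=0x0b  N=0 Z=0
after  4: x0=0x39 x1=0x9b x2=0xbb x3=0x0b  N=1 Z=0
after  5: x0=0x39 x1=0x9b x2=0xbb x3=0x0b  N=0 Z=0
after  6: x0=0xb0 x1=0x9b x2=0xbb x3=0x0b  N=1 Z=0
after  7: x0=0xb0 x1=0x9b x2=0xbb x3=0x56  N=0 Z=0
after  8: x0=0xb0 x1=0x2b x2=0xbb x3=0x56  N=0 Z=0
-- IRQ taken; context saved, return-PC = 9 --
mismatch: x3: reported 0x57 vs actual 0x56

BAD = x3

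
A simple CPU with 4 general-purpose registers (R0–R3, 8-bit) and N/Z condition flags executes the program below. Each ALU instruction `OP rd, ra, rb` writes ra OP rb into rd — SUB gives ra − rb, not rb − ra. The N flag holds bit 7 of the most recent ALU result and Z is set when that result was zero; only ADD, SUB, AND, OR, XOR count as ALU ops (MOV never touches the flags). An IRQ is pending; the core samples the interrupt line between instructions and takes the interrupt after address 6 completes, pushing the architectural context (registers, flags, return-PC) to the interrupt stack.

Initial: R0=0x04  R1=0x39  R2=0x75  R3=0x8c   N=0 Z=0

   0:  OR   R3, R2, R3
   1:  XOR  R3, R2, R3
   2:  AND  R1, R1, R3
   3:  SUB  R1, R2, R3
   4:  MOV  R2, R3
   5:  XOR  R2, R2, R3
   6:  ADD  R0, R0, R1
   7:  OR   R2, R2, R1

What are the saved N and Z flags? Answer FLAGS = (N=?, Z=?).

FLAGS = (N=1, Z=0)

after  0: R0=0x04 R1=0x39 R2=0x75 R3=0xfd  N=1 Z=0
after  1: R0=0x04 R1=0x39 R2=0x75 R3=0x88  N=1 Z=0
after  2: R0=0x04 R1=0x08 R2=0x75 R3=0x88  N=0 Z=0
after  3: R0=0x04 R1=0xed R2=0x75 R3=0x88  N=1 Z=0
after  4: R0=0x04 R1=0xed R2=0x88 R3=0x88  N=1 Z=0
after  5: R0=0x04 R1=0xed R2=0x00 R3=0x88  N=0 Z=1
after  6: R0=0xf1 R1=0xed R2=0x00 R3=0x88  N=1 Z=0
-- IRQ taken; context saved, return-PC = 7 --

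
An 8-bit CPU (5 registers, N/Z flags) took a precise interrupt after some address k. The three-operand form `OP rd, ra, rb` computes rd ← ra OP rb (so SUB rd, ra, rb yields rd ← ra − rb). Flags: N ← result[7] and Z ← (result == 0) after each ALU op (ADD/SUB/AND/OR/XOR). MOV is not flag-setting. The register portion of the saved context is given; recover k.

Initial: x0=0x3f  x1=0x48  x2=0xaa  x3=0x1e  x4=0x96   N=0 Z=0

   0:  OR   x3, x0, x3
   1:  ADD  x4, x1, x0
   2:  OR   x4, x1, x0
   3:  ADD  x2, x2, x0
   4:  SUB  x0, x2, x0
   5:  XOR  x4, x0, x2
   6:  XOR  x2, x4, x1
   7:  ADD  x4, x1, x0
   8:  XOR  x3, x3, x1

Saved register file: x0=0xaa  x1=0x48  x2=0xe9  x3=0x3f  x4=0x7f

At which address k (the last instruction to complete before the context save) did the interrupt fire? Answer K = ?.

K = 4

after  0: x0=0x3f x1=0x48 x2=0xaa x3=0x3f x4=0x96  N=0 Z=0
after  1: x0=0x3f x1=0x48 x2=0xaa x3=0x3f x4=0x87  N=1 Z=0
after  2: x0=0x3f x1=0x48 x2=0xaa x3=0x3f x4=0x7f  N=0 Z=0
after  3: x0=0x3f x1=0x48 x2=0xe9 x3=0x3f x4=0x7f  N=1 Z=0
after  4: x0=0xaa x1=0x48 x2=0xe9 x3=0x3f x4=0x7f  N=1 Z=0
-- IRQ taken; context saved, return-PC = 5 --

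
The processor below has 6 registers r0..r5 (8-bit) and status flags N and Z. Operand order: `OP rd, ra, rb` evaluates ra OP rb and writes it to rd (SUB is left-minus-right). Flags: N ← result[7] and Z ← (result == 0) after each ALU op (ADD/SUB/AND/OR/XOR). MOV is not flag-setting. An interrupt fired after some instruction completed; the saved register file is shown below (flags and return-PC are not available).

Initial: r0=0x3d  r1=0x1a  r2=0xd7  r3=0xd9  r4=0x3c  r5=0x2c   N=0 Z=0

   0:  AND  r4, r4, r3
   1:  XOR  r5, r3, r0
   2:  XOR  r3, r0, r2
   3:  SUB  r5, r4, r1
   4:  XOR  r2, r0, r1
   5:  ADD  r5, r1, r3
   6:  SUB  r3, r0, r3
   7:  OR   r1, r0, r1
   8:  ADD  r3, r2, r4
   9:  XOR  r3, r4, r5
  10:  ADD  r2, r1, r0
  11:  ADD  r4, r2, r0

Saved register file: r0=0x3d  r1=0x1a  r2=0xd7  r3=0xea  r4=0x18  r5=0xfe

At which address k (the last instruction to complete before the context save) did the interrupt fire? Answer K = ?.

K = 3

after  0: r0=0x3d r1=0x1a r2=0xd7 r3=0xd9 r4=0x18 r5=0x2c  N=0 Z=0
after  1: r0=0x3d r1=0x1a r2=0xd7 r3=0xd9 r4=0x18 r5=0xe4  N=1 Z=0
after  2: r0=0x3d r1=0x1a r2=0xd7 r3=0xea r4=0x18 r5=0xe4  N=1 Z=0
after  3: r0=0x3d r1=0x1a r2=0xd7 r3=0xea r4=0x18 r5=0xfe  N=1 Z=0
-- IRQ taken; context saved, return-PC = 4 --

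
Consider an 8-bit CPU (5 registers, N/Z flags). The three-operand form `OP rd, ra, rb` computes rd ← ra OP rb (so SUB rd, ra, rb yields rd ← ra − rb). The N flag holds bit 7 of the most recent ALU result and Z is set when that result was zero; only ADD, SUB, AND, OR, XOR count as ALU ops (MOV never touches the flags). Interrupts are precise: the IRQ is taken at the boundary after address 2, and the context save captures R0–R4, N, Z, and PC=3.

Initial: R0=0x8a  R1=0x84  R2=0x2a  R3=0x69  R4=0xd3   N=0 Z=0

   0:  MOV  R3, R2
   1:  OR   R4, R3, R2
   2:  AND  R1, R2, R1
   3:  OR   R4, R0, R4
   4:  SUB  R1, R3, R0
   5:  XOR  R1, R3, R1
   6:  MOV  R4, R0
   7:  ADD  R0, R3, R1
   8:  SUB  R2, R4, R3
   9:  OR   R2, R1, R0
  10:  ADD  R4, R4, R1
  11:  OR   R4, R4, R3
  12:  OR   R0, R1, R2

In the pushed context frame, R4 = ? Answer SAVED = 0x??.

SAVED = 0x2a

after  0: R0=0x8a R1=0x84 R2=0x2a R3=0x2a R4=0xd3  N=0 Z=0
after  1: R0=0x8a R1=0x84 R2=0x2a R3=0x2a R4=0x2a  N=0 Z=0
after  2: R0=0x8a R1=0x00 R2=0x2a R3=0x2a R4=0x2a  N=0 Z=1
-- IRQ taken; context saved, return-PC = 3 --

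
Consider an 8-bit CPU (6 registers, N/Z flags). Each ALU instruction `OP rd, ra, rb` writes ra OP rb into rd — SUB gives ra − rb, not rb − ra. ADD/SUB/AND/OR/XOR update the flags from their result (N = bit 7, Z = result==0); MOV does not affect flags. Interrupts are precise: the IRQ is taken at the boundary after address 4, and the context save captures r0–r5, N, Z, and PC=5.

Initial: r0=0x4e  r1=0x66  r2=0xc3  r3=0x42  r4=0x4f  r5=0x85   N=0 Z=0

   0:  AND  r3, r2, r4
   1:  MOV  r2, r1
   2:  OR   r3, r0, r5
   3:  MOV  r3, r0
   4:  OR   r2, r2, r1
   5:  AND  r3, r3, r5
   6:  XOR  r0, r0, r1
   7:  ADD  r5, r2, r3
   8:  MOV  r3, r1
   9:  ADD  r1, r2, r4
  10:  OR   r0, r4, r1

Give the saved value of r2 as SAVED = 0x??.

SAVED = 0x66

after  0: r0=0x4e r1=0x66 r2=0xc3 r3=0x43 r4=0x4f r5=0x85  N=0 Z=0
after  1: r0=0x4e r1=0x66 r2=0x66 r3=0x43 r4=0x4f r5=0x85  N=0 Z=0
after  2: r0=0x4e r1=0x66 r2=0x66 r3=0xcf r4=0x4f r5=0x85  N=1 Z=0
after  3: r0=0x4e r1=0x66 r2=0x66 r3=0x4e r4=0x4f r5=0x85  N=1 Z=0
after  4: r0=0x4e r1=0x66 r2=0x66 r3=0x4e r4=0x4f r5=0x85  N=0 Z=0
-- IRQ taken; context saved, return-PC = 5 --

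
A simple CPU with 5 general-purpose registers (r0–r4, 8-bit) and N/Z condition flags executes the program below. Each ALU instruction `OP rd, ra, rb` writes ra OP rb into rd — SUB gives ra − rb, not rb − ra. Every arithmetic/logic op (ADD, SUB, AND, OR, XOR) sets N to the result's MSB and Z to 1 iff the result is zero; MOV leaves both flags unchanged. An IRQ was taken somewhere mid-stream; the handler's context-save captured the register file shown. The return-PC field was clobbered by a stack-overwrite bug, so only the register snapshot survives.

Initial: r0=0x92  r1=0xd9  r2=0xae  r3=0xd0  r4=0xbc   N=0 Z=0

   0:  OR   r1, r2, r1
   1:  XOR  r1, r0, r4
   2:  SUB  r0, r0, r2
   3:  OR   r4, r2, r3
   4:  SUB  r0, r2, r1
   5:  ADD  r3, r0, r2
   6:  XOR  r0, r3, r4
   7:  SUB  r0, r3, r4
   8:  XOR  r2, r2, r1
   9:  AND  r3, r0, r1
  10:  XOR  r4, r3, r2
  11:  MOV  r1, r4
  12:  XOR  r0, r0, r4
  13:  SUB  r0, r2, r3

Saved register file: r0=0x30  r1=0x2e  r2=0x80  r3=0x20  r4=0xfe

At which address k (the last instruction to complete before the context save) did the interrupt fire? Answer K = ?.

K = 9

after  0: r0=0x92 r1=0xff r2=0xae r3=0xd0 r4=0xbc  N=1 Z=0
after  1: r0=0x92 r1=0x2e r2=0xae r3=0xd0 r4=0xbc  N=0 Z=0
after  2: r0=0xe4 r1=0x2e r2=0xae r3=0xd0 r4=0xbc  N=1 Z=0
after  3: r0=0xe4 r1=0x2e r2=0xae r3=0xd0 r4=0xfe  N=1 Z=0
after  4: r0=0x80 r1=0x2e r2=0xae r3=0xd0 r4=0xfe  N=1 Z=0
after  5: r0=0x80 r1=0x2e r2=0xae r3=0x2e r4=0xfe  N=0 Z=0
after  6: r0=0xd0 r1=0x2e r2=0xae r3=0x2e r4=0xfe  N=1 Z=0
after  7: r0=0x30 r1=0x2e r2=0xae r3=0x2e r4=0xfe  N=0 Z=0
after  8: r0=0x30 r1=0x2e r2=0x80 r3=0x2e r4=0xfe  N=1 Z=0
after  9: r0=0x30 r1=0x2e r2=0x80 r3=0x20 r4=0xfe  N=0 Z=0
-- IRQ taken; context saved, return-PC = 10 --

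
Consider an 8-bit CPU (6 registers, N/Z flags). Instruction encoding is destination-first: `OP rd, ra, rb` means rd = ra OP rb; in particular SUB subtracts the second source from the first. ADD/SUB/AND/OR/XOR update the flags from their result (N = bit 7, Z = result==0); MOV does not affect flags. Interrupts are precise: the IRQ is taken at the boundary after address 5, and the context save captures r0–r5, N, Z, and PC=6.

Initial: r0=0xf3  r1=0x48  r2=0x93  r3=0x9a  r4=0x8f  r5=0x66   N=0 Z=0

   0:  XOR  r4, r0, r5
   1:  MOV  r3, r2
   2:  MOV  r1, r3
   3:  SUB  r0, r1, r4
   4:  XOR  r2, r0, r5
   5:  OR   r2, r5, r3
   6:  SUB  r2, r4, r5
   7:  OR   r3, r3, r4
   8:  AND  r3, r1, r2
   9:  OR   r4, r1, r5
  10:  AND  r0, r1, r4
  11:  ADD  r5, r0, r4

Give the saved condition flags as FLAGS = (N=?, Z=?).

after  0: r0=0xf3 r1=0x48 r2=0x93 r3=0x9a r4=0x95 r5=0x66  N=1 Z=0
after  1: r0=0xf3 r1=0x48 r2=0x93 r3=0x93 r4=0x95 r5=0x66  N=1 Z=0
after  2: r0=0xf3 r1=0x93 r2=0x93 r3=0x93 r4=0x95 r5=0x66  N=1 Z=0
after  3: r0=0xfe r1=0x93 r2=0x93 r3=0x93 r4=0x95 r5=0x66  N=1 Z=0
after  4: r0=0xfe r1=0x93 r2=0x98 r3=0x93 r4=0x95 r5=0x66  N=1 Z=0
after  5: r0=0xfe r1=0x93 r2=0xf7 r3=0x93 r4=0x95 r5=0x66  N=1 Z=0
-- IRQ taken; context saved, return-PC = 6 --

FLAGS = (N=1, Z=0)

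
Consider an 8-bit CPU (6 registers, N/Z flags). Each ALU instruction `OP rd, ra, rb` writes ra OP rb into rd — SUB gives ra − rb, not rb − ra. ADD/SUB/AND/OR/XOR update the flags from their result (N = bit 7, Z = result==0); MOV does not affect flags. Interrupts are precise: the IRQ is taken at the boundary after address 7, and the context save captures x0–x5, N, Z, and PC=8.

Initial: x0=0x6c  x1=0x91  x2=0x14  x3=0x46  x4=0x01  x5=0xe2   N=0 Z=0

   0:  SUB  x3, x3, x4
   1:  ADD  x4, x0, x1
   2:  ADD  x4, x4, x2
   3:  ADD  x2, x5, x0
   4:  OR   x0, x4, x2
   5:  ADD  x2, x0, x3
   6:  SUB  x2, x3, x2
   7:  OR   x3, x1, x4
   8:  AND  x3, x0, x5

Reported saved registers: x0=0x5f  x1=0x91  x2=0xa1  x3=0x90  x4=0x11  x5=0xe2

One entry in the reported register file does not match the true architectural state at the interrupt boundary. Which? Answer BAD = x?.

BAD = x3

after  0: x0=0x6c x1=0x91 x2=0x14 x3=0x45 x4=0x01 x5=0xe2  N=0 Z=0
after  1: x0=0x6c x1=0x91 x2=0x14 x3=0x45 x4=0xfd x5=0xe2  N=1 Z=0
after  2: x0=0x6c x1=0x91 x2=0x14 x3=0x45 x4=0x11 x5=0xe2  N=0 Z=0
after  3: x0=0x6c x1=0x91 x2=0x4e x3=0x45 x4=0x11 x5=0xe2  N=0 Z=0
after  4: x0=0x5f x1=0x91 x2=0x4e x3=0x45 x4=0x11 x5=0xe2  N=0 Z=0
after  5: x0=0x5f x1=0x91 x2=0xa4 x3=0x45 x4=0x11 x5=0xe2  N=1 Z=0
after  6: x0=0x5f x1=0x91 x2=0xa1 x3=0x45 x4=0x11 x5=0xe2  N=1 Z=0
after  7: x0=0x5f x1=0x91 x2=0xa1 x3=0x91 x4=0x11 x5=0xe2  N=1 Z=0
-- IRQ taken; context saved, return-PC = 8 --
mismatch: x3: reported 0x90 vs actual 0x91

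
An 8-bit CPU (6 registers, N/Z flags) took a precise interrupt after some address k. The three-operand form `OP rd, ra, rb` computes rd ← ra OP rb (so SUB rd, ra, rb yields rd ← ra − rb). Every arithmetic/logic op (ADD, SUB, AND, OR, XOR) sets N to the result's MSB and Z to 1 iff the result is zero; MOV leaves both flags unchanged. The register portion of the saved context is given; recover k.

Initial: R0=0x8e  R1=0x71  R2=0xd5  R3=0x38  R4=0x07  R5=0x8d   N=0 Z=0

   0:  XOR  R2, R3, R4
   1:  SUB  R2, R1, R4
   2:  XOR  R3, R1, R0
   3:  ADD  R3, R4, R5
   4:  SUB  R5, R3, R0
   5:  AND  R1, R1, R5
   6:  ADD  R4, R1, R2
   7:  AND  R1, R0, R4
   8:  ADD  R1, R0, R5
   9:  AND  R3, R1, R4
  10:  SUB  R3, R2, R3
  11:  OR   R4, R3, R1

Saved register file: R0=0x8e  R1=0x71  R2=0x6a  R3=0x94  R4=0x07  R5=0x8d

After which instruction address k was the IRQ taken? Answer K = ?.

K = 3

after  0: R0=0x8e R1=0x71 R2=0x3f R3=0x38 R4=0x07 R5=0x8d  N=0 Z=0
after  1: R0=0x8e R1=0x71 R2=0x6a R3=0x38 R4=0x07 R5=0x8d  N=0 Z=0
after  2: R0=0x8e R1=0x71 R2=0x6a R3=0xff R4=0x07 R5=0x8d  N=1 Z=0
after  3: R0=0x8e R1=0x71 R2=0x6a R3=0x94 R4=0x07 R5=0x8d  N=1 Z=0
-- IRQ taken; context saved, return-PC = 4 --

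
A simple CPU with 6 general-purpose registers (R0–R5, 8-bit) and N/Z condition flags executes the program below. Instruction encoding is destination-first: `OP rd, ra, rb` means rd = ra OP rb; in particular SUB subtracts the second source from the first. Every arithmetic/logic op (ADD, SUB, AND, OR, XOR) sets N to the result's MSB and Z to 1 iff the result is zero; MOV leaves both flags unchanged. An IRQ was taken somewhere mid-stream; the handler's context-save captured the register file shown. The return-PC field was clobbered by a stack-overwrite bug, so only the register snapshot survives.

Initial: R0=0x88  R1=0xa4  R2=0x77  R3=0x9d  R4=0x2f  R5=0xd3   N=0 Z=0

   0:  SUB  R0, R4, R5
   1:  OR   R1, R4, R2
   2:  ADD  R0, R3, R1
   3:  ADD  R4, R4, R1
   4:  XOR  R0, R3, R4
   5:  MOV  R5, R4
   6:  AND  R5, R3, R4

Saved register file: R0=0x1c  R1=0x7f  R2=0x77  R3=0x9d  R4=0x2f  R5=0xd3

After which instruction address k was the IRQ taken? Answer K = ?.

K = 2

after  0: R0=0x5c R1=0xa4 R2=0x77 R3=0x9d R4=0x2f R5=0xd3  N=0 Z=0
after  1: R0=0x5c R1=0x7f R2=0x77 R3=0x9d R4=0x2f R5=0xd3  N=0 Z=0
after  2: R0=0x1c R1=0x7f R2=0x77 R3=0x9d R4=0x2f R5=0xd3  N=0 Z=0
-- IRQ taken; context saved, return-PC = 3 --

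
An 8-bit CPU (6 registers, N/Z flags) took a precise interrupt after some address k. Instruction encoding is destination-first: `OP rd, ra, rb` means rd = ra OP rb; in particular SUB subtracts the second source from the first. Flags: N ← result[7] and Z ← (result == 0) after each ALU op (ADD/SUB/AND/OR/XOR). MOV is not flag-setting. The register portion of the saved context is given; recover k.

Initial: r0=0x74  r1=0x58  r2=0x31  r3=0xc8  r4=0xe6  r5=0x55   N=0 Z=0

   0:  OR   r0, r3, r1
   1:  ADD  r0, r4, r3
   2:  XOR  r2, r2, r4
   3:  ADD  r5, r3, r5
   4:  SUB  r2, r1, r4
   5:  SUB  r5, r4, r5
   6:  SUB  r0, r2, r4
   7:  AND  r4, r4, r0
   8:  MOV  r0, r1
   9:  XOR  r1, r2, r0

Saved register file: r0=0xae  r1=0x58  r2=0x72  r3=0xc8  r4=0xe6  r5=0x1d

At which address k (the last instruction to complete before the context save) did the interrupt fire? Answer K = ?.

after  0: r0=0xd8 r1=0x58 r2=0x31 r3=0xc8 r4=0xe6 r5=0x55  N=1 Z=0
after  1: r0=0xae r1=0x58 r2=0x31 r3=0xc8 r4=0xe6 r5=0x55  N=1 Z=0
after  2: r0=0xae r1=0x58 r2=0xd7 r3=0xc8 r4=0xe6 r5=0x55  N=1 Z=0
after  3: r0=0xae r1=0x58 r2=0xd7 r3=0xc8 r4=0xe6 r5=0x1d  N=0 Z=0
after  4: r0=0xae r1=0x58 r2=0x72 r3=0xc8 r4=0xe6 r5=0x1d  N=0 Z=0
-- IRQ taken; context saved, return-PC = 5 --

K = 4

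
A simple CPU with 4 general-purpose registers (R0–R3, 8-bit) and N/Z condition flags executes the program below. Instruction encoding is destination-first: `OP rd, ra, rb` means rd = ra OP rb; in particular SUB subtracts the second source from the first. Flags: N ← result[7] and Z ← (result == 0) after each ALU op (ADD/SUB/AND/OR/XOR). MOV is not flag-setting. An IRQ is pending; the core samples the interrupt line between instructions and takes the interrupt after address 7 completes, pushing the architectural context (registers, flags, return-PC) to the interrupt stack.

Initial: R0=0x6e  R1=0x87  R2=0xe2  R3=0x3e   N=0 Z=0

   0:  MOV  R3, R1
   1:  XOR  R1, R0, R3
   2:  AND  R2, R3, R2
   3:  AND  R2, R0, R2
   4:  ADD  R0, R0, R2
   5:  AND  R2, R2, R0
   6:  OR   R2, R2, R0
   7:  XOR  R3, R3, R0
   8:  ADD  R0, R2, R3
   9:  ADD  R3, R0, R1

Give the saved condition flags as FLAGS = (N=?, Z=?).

after  0: R0=0x6e R1=0x87 R2=0xe2 R3=0x87  N=0 Z=0
after  1: R0=0x6e R1=0xe9 R2=0xe2 R3=0x87  N=1 Z=0
after  2: R0=0x6e R1=0xe9 R2=0x82 R3=0x87  N=1 Z=0
after  3: R0=0x6e R1=0xe9 R2=0x02 R3=0x87  N=0 Z=0
after  4: R0=0x70 R1=0xe9 R2=0x02 R3=0x87  N=0 Z=0
after  5: R0=0x70 R1=0xe9 R2=0x00 R3=0x87  N=0 Z=1
after  6: R0=0x70 R1=0xe9 R2=0x70 R3=0x87  N=0 Z=0
after  7: R0=0x70 R1=0xe9 R2=0x70 R3=0xf7  N=1 Z=0
-- IRQ taken; context saved, return-PC = 8 --

FLAGS = (N=1, Z=0)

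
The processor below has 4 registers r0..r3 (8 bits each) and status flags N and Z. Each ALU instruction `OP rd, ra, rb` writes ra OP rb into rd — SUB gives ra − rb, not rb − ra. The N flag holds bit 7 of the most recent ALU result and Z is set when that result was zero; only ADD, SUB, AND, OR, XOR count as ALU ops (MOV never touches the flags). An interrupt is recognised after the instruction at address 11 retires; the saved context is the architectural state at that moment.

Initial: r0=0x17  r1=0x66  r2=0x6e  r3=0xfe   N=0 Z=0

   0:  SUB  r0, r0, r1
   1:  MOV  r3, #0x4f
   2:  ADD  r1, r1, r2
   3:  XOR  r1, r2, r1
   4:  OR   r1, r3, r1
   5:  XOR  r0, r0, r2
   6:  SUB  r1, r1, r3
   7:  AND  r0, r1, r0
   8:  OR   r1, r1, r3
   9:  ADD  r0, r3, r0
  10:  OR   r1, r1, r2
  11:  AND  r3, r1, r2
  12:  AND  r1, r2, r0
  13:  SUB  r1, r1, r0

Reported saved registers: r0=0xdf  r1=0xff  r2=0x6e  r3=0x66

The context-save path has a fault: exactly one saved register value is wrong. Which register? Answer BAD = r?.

BAD = r3

after  0: r0=0xb1 r1=0x66 r2=0x6e r3=0xfe  N=1 Z=0
after  1: r0=0xb1 r1=0x66 r2=0x6e r3=0x4f  N=1 Z=0
after  2: r0=0xb1 r1=0xd4 r2=0x6e r3=0x4f  N=1 Z=0
after  3: r0=0xb1 r1=0xba r2=0x6e r3=0x4f  N=1 Z=0
after  4: r0=0xb1 r1=0xff r2=0x6e r3=0x4f  N=1 Z=0
after  5: r0=0xdf r1=0xff r2=0x6e r3=0x4f  N=1 Z=0
after  6: r0=0xdf r1=0xb0 r2=0x6e r3=0x4f  N=1 Z=0
after  7: r0=0x90 r1=0xb0 r2=0x6e r3=0x4f  N=1 Z=0
after  8: r0=0x90 r1=0xff r2=0x6e r3=0x4f  N=1 Z=0
after  9: r0=0xdf r1=0xff r2=0x6e r3=0x4f  N=1 Z=0
after 10: r0=0xdf r1=0xff r2=0x6e r3=0x4f  N=1 Z=0
after 11: r0=0xdf r1=0xff r2=0x6e r3=0x6e  N=0 Z=0
-- IRQ taken; context saved, return-PC = 12 --
mismatch: r3: reported 0x66 vs actual 0x6e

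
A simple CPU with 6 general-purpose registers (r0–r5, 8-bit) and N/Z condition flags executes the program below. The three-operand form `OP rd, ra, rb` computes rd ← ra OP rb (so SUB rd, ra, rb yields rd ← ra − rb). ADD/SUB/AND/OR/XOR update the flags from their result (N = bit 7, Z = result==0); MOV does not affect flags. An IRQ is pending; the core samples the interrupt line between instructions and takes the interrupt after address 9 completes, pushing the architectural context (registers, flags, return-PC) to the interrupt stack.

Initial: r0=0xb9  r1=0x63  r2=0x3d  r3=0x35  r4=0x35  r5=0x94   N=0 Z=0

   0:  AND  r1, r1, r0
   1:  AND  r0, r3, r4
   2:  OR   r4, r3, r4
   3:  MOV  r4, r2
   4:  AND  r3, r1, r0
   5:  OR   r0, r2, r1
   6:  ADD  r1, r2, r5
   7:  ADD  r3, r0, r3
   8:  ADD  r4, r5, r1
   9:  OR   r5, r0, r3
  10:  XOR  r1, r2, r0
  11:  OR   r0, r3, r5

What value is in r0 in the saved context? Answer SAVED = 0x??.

SAVED = 0x3d

after  0: r0=0xb9 r1=0x21 r2=0x3d r3=0x35 r4=0x35 r5=0x94  N=0 Z=0
after  1: r0=0x35 r1=0x21 r2=0x3d r3=0x35 r4=0x35 r5=0x94  N=0 Z=0
after  2: r0=0x35 r1=0x21 r2=0x3d r3=0x35 r4=0x35 r5=0x94  N=0 Z=0
after  3: r0=0x35 r1=0x21 r2=0x3d r3=0x35 r4=0x3d r5=0x94  N=0 Z=0
after  4: r0=0x35 r1=0x21 r2=0x3d r3=0x21 r4=0x3d r5=0x94  N=0 Z=0
after  5: r0=0x3d r1=0x21 r2=0x3d r3=0x21 r4=0x3d r5=0x94  N=0 Z=0
after  6: r0=0x3d r1=0xd1 r2=0x3d r3=0x21 r4=0x3d r5=0x94  N=1 Z=0
after  7: r0=0x3d r1=0xd1 r2=0x3d r3=0x5e r4=0x3d r5=0x94  N=0 Z=0
after  8: r0=0x3d r1=0xd1 r2=0x3d r3=0x5e r4=0x65 r5=0x94  N=0 Z=0
after  9: r0=0x3d r1=0xd1 r2=0x3d r3=0x5e r4=0x65 r5=0x7f  N=0 Z=0
-- IRQ taken; context saved, return-PC = 10 --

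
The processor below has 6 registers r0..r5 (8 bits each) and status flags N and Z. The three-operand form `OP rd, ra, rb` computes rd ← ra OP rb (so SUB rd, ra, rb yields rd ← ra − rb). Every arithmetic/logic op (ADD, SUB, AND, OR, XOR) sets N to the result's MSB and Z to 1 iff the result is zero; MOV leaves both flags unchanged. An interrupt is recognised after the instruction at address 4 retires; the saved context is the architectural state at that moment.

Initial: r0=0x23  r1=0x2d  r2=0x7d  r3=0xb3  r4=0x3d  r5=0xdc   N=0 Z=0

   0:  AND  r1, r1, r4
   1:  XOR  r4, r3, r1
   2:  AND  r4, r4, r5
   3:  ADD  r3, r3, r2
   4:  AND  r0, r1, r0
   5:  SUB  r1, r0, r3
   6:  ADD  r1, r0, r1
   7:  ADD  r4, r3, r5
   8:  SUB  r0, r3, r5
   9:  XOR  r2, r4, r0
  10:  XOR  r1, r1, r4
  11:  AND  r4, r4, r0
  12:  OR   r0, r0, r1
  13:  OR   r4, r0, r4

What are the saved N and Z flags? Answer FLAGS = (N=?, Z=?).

FLAGS = (N=0, Z=0)

after  0: r0=0x23 r1=0x2d r2=0x7d r3=0xb3 r4=0x3d r5=0xdc  N=0 Z=0
after  1: r0=0x23 r1=0x2d r2=0x7d r3=0xb3 r4=0x9e r5=0xdc  N=1 Z=0
after  2: r0=0x23 r1=0x2d r2=0x7d r3=0xb3 r4=0x9c r5=0xdc  N=1 Z=0
after  3: r0=0x23 r1=0x2d r2=0x7d r3=0x30 r4=0x9c r5=0xdc  N=0 Z=0
after  4: r0=0x21 r1=0x2d r2=0x7d r3=0x30 r4=0x9c r5=0xdc  N=0 Z=0
-- IRQ taken; context saved, return-PC = 5 --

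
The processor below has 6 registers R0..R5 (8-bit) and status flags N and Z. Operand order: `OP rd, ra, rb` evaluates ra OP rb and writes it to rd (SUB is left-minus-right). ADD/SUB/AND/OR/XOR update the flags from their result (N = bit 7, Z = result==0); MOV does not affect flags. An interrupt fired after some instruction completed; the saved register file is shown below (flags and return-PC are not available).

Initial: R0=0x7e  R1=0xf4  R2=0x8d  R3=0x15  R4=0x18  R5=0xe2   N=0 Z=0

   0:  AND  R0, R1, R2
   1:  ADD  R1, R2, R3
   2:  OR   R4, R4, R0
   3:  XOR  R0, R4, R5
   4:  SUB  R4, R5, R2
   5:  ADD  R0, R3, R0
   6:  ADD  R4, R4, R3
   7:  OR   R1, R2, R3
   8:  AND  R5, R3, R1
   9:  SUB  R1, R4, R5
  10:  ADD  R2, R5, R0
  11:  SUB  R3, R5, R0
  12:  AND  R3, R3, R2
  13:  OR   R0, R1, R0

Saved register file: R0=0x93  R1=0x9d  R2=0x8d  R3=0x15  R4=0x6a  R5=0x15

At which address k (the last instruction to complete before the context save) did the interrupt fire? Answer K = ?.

after  0: R0=0x84 R1=0xf4 R2=0x8d R3=0x15 R4=0x18 R5=0xe2  N=1 Z=0
after  1: R0=0x84 R1=0xa2 R2=0x8d R3=0x15 R4=0x18 R5=0xe2  N=1 Z=0
after  2: R0=0x84 R1=0xa2 R2=0x8d R3=0x15 R4=0x9c R5=0xe2  N=1 Z=0
after  3: R0=0x7e R1=0xa2 R2=0x8d R3=0x15 R4=0x9c R5=0xe2  N=0 Z=0
after  4: R0=0x7e R1=0xa2 R2=0x8d R3=0x15 R4=0x55 R5=0xe2  N=0 Z=0
after  5: R0=0x93 R1=0xa2 R2=0x8d R3=0x15 R4=0x55 R5=0xe2  N=1 Z=0
after  6: R0=0x93 R1=0xa2 R2=0x8d R3=0x15 R4=0x6a R5=0xe2  N=0 Z=0
after  7: R0=0x93 R1=0x9d R2=0x8d R3=0x15 R4=0x6a R5=0xe2  N=1 Z=0
after  8: R0=0x93 R1=0x9d R2=0x8d R3=0x15 R4=0x6a R5=0x15  N=0 Z=0
-- IRQ taken; context saved, return-PC = 9 --

K = 8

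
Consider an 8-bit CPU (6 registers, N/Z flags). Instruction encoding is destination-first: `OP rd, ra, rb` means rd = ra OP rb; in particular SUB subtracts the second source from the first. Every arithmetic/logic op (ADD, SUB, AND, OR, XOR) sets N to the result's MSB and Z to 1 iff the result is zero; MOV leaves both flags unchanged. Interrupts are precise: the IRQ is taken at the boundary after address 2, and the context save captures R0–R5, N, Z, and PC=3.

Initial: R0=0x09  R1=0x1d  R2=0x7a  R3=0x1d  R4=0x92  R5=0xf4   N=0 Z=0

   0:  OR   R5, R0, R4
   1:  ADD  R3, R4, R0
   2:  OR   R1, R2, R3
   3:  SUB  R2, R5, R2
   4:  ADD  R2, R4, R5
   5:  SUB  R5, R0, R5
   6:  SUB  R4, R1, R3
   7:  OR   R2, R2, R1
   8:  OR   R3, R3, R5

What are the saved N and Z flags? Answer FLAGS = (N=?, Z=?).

after  0: R0=0x09 R1=0x1d R2=0x7a R3=0x1d R4=0x92 R5=0x9b  N=1 Z=0
after  1: R0=0x09 R1=0x1d R2=0x7a R3=0x9b R4=0x92 R5=0x9b  N=1 Z=0
after  2: R0=0x09 R1=0xfb R2=0x7a R3=0x9b R4=0x92 R5=0x9b  N=1 Z=0
-- IRQ taken; context saved, return-PC = 3 --

FLAGS = (N=1, Z=0)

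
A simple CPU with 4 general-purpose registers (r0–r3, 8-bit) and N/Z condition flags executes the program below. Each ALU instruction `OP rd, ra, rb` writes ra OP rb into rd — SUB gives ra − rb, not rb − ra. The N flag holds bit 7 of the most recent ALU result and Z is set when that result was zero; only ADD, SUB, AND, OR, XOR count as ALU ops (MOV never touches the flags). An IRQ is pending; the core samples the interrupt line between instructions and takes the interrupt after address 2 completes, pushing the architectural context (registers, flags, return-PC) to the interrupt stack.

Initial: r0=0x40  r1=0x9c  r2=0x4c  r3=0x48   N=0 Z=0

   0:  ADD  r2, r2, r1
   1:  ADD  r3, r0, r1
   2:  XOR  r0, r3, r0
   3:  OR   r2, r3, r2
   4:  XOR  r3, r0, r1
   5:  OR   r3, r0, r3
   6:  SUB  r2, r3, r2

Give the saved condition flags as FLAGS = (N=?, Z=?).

FLAGS = (N=1, Z=0)

after  0: r0=0x40 r1=0x9c r2=0xe8 r3=0x48  N=1 Z=0
after  1: r0=0x40 r1=0x9c r2=0xe8 r3=0xdc  N=1 Z=0
after  2: r0=0x9c r1=0x9c r2=0xe8 r3=0xdc  N=1 Z=0
-- IRQ taken; context saved, return-PC = 3 --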